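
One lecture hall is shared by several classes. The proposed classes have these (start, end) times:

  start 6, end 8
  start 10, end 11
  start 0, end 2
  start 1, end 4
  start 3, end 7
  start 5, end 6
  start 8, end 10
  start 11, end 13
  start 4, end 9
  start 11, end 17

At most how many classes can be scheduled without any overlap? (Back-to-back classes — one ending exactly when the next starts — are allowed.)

6

Order by finish time; keep every interval that doesn't clash with the previous kept one.
Sorted by end: (0,2)  (1,4)  (5,6)  (3,7)  (6,8)  (4,9)  (8,10)  (10,11)  (11,13)  (11,17)
take (0,2); take (5,6); skip (3,7); take (6,8); take (8,10); take (10,11); take (11,13).
Selected 6 classes.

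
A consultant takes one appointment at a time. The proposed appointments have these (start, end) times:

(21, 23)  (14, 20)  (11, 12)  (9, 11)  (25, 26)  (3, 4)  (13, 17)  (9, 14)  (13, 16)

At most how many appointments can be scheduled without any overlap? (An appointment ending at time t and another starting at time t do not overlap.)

Order by finish time; keep every interval that doesn't clash with the previous kept one.
By end time: (3,4), (9,11), (11,12), (9,14), (13,16), (13,17), (14,20), (21,23), (25,26).
Pick (3,4); next start ≥ 4 → (9,11); next start ≥ 11 → (11,12); next start ≥ 12 → (13,16); next start ≥ 16 → (21,23); next start ≥ 23 → (25,26).
Selected 6 appointments.

6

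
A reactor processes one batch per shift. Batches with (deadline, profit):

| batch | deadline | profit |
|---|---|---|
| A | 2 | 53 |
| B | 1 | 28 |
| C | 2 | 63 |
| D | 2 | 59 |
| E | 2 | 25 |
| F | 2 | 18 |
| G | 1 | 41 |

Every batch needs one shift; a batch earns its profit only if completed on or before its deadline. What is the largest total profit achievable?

By profit: C(d2,63), D(d2,59), A(d2,53), G(d1,41), B(d1,28), E(d2,25), F(d2,18)
C→slot 2; D→slot 1; A skipped; G skipped; B skipped; E skipped; F skipped.
Profit = 59 + 63 = 122

122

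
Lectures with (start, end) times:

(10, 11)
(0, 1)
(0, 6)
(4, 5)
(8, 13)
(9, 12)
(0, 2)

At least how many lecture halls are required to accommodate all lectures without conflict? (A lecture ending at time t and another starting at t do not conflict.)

Events (time:±→running): 0:+→1 0:+→2 0:+→3 … peak 3.

3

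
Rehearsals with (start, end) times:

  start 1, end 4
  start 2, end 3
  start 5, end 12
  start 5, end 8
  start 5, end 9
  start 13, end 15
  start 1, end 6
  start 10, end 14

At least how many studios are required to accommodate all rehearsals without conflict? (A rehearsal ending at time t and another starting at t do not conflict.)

4

Count concurrent intervals with a sweep; the peak is the room count.
starts: [1, 1, 2, 5, 5, 5, 10, 13]
ends:   [3, 4, 6, 8, 9, 12, 14, 15]
s1→1 s1→2 s2→3 e3→2 e4→1 s5→2 s5→3 s5→4  — peak 4.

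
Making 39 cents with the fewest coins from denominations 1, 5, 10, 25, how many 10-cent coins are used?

1

Greedy: take as many of the largest coin as possible, then repeat with the remainder.
39 − 1×25→14 − 1×10→4 − 4×1→0
Count of 10: 1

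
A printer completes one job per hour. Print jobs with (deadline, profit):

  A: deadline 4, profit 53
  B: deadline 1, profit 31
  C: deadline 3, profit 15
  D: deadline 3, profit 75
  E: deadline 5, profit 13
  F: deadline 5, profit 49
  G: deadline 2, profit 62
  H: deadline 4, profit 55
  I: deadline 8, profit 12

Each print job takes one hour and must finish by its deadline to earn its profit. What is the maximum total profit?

Sort by profit descending; place each in the latest free slot ≤ its deadline.
Profit order: D=75 G=62 H=55 A=53 F=49 B=31 C=15 E=13 I=12
Assign: D→slot 3, G→slot 2, H→slot 4, A→slot 1, F→slot 5, B skipped, C skipped, E skipped, I→slot 8.
Slots: [1:A] [2:G] [3:D] [4:H] [5:F] [8:I]
Profit = 53 + 62 + 75 + 55 + 49 + 12 = 306

306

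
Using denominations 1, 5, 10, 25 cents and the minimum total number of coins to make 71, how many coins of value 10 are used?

Use the largest denomination that fits, subtract, and repeat.
71 − 2×25→21 − 2×10→1 − 1×1→0
Count of 10: 2

2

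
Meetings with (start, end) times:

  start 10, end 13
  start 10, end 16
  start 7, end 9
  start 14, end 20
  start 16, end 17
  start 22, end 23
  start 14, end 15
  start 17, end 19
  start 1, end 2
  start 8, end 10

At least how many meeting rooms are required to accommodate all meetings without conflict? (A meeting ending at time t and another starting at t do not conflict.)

The answer is the maximum number of intervals overlapping at any instant.
starts: [1, 7, 8, 10, 10, 14, 14, 16, 17, 22]
ends:   [2, 9, 10, 13, 15, 16, 17, 19, 20, 23]
s1→1 e2→0 s7→1 s8→2 e9→1 e10→0 s10→1 s10→2 e13→1 s14→2 s14→3  — peak 3.

3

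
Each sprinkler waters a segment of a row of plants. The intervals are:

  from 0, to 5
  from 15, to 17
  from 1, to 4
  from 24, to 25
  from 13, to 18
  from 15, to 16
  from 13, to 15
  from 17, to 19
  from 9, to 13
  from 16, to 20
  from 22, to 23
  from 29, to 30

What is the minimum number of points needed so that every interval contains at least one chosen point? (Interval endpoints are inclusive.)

7

Process intervals by earliest right end; each time one isn't hit yet, stab at its right endpoint.
Sorted: [1,4] [0,5] [9,13] [13,15] [15,16] [15,17] [13,18] [17,19] [16,20] [22,23] [24,25] [29,30]
{[1,4],[0,5]} hit by 4; {[9,13],[13,15]} hit by 13; {[15,16],[15,17],[13,18]} hit by 16; {[17,19],[16,20]} hit by 19; {[22,23]} hit by 23; {[24,25]} hit by 25; {[29,30]} hit by 30.
Points: 4, 13, 16, 19, 23, 25, 30 (7 total).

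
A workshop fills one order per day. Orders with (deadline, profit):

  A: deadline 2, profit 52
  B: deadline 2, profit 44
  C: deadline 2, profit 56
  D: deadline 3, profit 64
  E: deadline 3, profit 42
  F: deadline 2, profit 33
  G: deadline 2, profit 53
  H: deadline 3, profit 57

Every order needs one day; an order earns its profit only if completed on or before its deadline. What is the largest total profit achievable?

By profit: D(d3,64), H(d3,57), C(d2,56), G(d2,53), A(d2,52), B(d2,44), E(d3,42), F(d2,33)
D→slot 3; H→slot 2; C→slot 1; G skipped; A skipped; B skipped; E skipped; F skipped.
Profit = 56 + 57 + 64 = 177

177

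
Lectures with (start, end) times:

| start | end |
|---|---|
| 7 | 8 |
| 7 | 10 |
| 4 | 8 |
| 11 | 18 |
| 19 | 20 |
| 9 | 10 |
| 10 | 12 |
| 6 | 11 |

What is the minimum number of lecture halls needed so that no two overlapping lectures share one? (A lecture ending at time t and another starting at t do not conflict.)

4

Count concurrent intervals with a sweep; the peak is the room count.
starts: [4, 6, 7, 7, 9, 10, 11, 19]
ends:   [8, 8, 10, 10, 11, 12, 18, 20]
s4→1 s6→2 s7→3 s7→4  — peak 4.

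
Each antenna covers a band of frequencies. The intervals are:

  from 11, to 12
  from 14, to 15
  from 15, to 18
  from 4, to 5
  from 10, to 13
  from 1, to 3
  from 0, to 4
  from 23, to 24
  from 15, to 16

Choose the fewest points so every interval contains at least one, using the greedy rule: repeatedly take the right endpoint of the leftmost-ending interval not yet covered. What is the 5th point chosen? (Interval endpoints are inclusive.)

Process intervals by earliest right end; each time one isn't hit yet, stab at its right endpoint.
By right end: [1,3]  [0,4]  [4,5]  [11,12]  [10,13]  [14,15]  [15,16]  [15,18]  [23,24]
[1,3] uncovered → point at 3; [4,5] uncovered → point at 5; [11,12] uncovered → point at 12; [14,15] uncovered → point at 15; [23,24] uncovered → point at 24.
Points: 3, 5, 12, 15, 24 (5 total).

24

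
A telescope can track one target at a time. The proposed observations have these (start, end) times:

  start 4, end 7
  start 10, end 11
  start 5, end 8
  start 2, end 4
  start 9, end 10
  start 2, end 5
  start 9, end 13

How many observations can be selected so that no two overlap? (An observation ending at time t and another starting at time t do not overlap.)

By end time: (2,4), (2,5), (4,7), (5,8), (9,10), (10,11), (9,13).
Pick (2,4); next start ≥ 4 → (4,7); next start ≥ 7 → (9,10); next start ≥ 10 → (10,11).
Selected 4 observations.

4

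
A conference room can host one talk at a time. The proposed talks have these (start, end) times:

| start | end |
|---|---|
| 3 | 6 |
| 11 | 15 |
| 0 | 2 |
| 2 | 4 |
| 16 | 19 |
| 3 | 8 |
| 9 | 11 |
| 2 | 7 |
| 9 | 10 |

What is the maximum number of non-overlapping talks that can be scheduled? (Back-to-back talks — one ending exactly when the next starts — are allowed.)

By end time: (0,2), (2,4), (3,6), (2,7), (3,8), (9,10), (9,11), (11,15), (16,19).
Pick (0,2); next start ≥ 2 → (2,4); next start ≥ 4 → (9,10); next start ≥ 10 → (11,15); next start ≥ 15 → (16,19).
Selected 5 talks.

5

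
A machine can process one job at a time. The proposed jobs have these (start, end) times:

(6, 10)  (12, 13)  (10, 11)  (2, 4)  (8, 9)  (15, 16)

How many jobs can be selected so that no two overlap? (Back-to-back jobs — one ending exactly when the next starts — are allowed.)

Sorted by end: (2,4)  (8,9)  (6,10)  (10,11)  (12,13)  (15,16)
take (2,4); take (8,9); take (10,11); take (12,13); take (15,16).
Selected 5 jobs.

5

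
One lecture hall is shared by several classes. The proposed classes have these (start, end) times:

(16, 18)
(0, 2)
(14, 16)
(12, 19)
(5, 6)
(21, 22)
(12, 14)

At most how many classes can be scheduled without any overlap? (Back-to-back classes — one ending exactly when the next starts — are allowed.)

Sorted by end: (0,2)  (5,6)  (12,14)  (14,16)  (16,18)  (12,19)  (21,22)
take (0,2); take (5,6); take (12,14); take (14,16); take (16,18); take (21,22).
Selected 6 classes.

6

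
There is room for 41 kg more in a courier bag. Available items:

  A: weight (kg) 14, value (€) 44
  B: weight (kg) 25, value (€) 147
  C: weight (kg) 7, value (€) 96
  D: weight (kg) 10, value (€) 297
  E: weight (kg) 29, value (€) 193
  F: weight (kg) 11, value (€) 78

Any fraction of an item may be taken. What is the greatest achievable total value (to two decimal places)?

Ratios (sorted): D 29.70, C 13.71, F 7.09, E 6.66, B 5.88, A 3.14
take D (10 @ 297); take C (7 @ 96); take F (11 @ 78); take 13/29 of E → 86.52. Capacity used 41/41.
Total value = 557.52

557.52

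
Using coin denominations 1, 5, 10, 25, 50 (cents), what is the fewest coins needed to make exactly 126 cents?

4

Greedy: take as many of the largest coin as possible, then repeat with the remainder.
126 − 2×50→26 − 1×25→1 − 1×1→0
Total coins = 2 + 1 + 1 = 4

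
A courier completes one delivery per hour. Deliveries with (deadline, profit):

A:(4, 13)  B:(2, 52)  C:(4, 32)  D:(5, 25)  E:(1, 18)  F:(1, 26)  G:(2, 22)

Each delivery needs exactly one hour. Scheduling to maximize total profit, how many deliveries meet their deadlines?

5

Take jobs in profit order; each goes to the latest open slot no later than its deadline.
By profit: B(d2,52), C(d4,32), F(d1,26), D(d5,25), G(d2,22), E(d1,18), A(d4,13)
B→slot 2; C→slot 4; F→slot 1; D→slot 5; G skipped; E skipped; A→slot 3.
5 of 7 scheduled.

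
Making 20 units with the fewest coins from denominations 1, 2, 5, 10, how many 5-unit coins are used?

0

20 = 2×10
Count of 5: 0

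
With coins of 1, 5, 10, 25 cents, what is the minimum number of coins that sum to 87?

6

Greedy: take as many of the largest coin as possible, then repeat with the remainder.
87 = 3×25 + 1×10 + 2×1
Total coins = 3 + 1 + 2 = 6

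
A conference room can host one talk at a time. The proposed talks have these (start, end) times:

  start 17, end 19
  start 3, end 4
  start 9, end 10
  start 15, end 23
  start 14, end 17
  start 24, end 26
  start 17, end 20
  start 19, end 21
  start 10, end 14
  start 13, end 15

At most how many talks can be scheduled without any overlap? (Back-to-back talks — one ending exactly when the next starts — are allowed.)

7

Sorted by end: (3,4)  (9,10)  (10,14)  (13,15)  (14,17)  (17,19)  (17,20)  (19,21)  (15,23)  (24,26)
take (3,4); take (9,10); take (10,14); skip (13,15); take (14,17); take (17,19); take (19,21); skip (15,23); take (24,26).
Selected 7 talks.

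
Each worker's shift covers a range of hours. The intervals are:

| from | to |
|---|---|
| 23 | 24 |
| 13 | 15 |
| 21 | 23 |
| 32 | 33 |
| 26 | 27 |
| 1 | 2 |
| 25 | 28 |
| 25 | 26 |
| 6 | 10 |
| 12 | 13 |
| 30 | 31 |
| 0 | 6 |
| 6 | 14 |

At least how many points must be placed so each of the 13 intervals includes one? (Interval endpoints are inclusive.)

Sort by right endpoint; whenever an interval is uncovered, place a point at its right end.
Sorted: [1,2] [0,6] [6,10] [12,13] [6,14] [13,15] [21,23] [23,24] [25,26] [26,27] [25,28] [30,31] [32,33]
{[1,2],[0,6]} hit by 2; {[6,10]} hit by 10; {[12,13],[6,14],[13,15]} hit by 13; {[21,23],[23,24]} hit by 23; {[25,26],[26,27],[25,28]} hit by 26; {[30,31]} hit by 31; {[32,33]} hit by 33.
Points: 2, 10, 13, 23, 26, 31, 33 (7 total).

7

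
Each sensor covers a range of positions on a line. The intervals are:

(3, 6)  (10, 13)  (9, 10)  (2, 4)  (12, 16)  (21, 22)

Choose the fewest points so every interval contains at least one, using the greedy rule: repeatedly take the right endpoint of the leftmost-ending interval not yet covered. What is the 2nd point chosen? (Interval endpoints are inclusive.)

Sorted: [2,4] [3,6] [9,10] [10,13] [12,16] [21,22]
{[2,4],[3,6]} hit by 4; {[9,10],[10,13]} hit by 10; {[12,16]} hit by 16; {[21,22]} hit by 22.
Points: 4, 10, 16, 22 (4 total).

10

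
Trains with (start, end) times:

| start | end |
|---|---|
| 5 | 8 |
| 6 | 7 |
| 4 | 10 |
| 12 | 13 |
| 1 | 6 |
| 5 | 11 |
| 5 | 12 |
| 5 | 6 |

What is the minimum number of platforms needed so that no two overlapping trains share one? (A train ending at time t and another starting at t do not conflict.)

6

Events (time:±→running): 1:+→1 4:+→2 5:+→3 5:+→4 5:+→5 5:+→6 … peak 6.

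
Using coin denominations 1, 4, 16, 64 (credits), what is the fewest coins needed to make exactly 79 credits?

Use the largest denomination that fits, subtract, and repeat.
79 = 1×64 + 3×4 + 3×1
Total coins = 1 + 3 + 3 = 7

7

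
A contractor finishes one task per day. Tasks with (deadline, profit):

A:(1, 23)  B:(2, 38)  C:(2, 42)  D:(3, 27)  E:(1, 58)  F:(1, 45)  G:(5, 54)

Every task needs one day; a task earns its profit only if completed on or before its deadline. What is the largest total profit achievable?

181

Take jobs in profit order; each goes to the latest open slot no later than its deadline.
Profit order: E=58 G=54 F=45 C=42 B=38 D=27 A=23
Assign: E→slot 1, G→slot 5, F skipped, C→slot 2, B skipped, D→slot 3, A skipped.
Slots: [1:E] [2:C] [3:D] [5:G]
Profit = 58 + 42 + 27 + 54 = 181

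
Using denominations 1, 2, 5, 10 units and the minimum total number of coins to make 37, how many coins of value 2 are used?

1

37 − 3×10→7 − 1×5→2 − 1×2→0
Count of 2: 1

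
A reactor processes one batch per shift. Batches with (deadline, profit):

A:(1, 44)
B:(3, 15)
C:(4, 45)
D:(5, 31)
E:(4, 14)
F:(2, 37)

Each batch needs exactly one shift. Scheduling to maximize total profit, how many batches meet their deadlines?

5

Profit order: C=45 A=44 F=37 D=31 B=15 E=14
Assign: C→slot 4, A→slot 1, F→slot 2, D→slot 5, B→slot 3, E skipped.
Slots: [1:A] [2:F] [3:B] [4:C] [5:D]
5 of 6 scheduled.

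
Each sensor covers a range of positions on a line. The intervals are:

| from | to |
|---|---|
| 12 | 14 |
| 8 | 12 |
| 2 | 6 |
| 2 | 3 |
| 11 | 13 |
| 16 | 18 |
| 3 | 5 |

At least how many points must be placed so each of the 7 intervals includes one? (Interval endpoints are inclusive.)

Sort by right endpoint; whenever an interval is uncovered, place a point at its right end.
Sorted: [2,3] [3,5] [2,6] [8,12] [11,13] [12,14] [16,18]
{[2,3],[3,5],[2,6]} hit by 3; {[8,12],[11,13],[12,14]} hit by 12; {[16,18]} hit by 18.
Points: 3, 12, 18 (3 total).

3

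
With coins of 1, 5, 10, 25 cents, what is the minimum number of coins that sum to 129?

9

Use the largest denomination that fits, subtract, and repeat.
129 − 5×25→4 − 4×1→0
Total coins = 5 + 4 = 9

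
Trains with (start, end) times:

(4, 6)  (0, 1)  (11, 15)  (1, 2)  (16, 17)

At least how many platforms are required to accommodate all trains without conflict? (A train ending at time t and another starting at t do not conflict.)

starts: [0, 1, 4, 11, 16]
ends:   [1, 2, 6, 15, 17]
s0→1  — peak 1.

1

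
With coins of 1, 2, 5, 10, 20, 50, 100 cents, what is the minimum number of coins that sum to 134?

Greedy: take as many of the largest coin as possible, then repeat with the remainder.
134 − 1×100→34 − 1×20→14 − 1×10→4 − 2×2→0
Total coins = 1 + 1 + 1 + 2 = 5

5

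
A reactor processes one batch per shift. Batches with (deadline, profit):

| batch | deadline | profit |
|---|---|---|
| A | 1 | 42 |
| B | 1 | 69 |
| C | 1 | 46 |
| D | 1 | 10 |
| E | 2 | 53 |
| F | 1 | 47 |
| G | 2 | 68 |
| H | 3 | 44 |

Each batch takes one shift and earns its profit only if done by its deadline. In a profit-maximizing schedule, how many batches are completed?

Take jobs in profit order; each goes to the latest open slot no later than its deadline.
Profit order: B=69 G=68 E=53 F=47 C=46 H=44 A=42 D=10
Assign: B→slot 1, G→slot 2, E skipped, F skipped, C skipped, H→slot 3, A skipped, D skipped.
Slots: [1:B] [2:G] [3:H]
3 of 8 scheduled.

3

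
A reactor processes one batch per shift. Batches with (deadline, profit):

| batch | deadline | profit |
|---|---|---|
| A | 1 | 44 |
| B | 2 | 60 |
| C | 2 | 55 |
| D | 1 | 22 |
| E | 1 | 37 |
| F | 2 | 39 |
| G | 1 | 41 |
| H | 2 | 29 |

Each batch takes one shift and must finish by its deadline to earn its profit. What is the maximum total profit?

By profit: B(d2,60), C(d2,55), A(d1,44), G(d1,41), F(d2,39), E(d1,37), H(d2,29), D(d1,22)
B→slot 2; C→slot 1; A skipped; G skipped; F skipped; E skipped; H skipped; D skipped.
Profit = 55 + 60 = 115

115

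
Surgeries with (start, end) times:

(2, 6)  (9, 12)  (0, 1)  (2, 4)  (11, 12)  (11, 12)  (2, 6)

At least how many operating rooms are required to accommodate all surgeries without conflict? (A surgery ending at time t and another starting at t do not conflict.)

3

The answer is the maximum number of intervals overlapping at any instant.
Events (time:±→running): 0:+→1 1:-→0 2:+→1 2:+→2 2:+→3 … peak 3.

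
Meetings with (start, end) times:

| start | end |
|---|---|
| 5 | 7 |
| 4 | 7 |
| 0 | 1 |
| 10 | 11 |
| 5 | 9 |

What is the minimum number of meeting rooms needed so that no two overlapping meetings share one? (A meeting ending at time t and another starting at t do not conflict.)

3

The answer is the maximum number of intervals overlapping at any instant.
Events (time:±→running): 0:+→1 1:-→0 4:+→1 5:+→2 5:+→3 … peak 3.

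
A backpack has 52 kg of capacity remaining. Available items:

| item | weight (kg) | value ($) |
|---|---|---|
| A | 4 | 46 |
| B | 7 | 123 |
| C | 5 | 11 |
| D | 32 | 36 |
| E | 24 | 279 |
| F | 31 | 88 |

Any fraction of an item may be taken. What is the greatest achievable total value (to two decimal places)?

Order: B (123/7=17.57) > E (279/24=11.62) > A (46/4=11.50) > F (88/31=2.84) > C (11/5=2.20) > D (36/32=1.12)
Fill: take B (7 @ 123) → take E (24 @ 279) → take A (4 @ 46) → take 17/31 of F → 48.26; 52/52 used.
Total value = 496.26

496.26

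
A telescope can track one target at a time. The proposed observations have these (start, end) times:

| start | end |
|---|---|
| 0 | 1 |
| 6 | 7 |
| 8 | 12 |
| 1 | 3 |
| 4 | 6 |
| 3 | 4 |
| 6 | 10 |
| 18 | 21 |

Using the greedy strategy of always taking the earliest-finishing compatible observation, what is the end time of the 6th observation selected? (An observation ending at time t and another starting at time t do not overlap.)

12

Sorted by end: (0,1)  (1,3)  (3,4)  (4,6)  (6,7)  (6,10)  (8,12)  (18,21)
take (0,1); take (1,3); take (3,4); take (4,6); take (6,7); skip (6,10); take (8,12); take (18,21).
Selected: (0,1) (1,3) (3,4) (4,6) (6,7) (8,12) (18,21)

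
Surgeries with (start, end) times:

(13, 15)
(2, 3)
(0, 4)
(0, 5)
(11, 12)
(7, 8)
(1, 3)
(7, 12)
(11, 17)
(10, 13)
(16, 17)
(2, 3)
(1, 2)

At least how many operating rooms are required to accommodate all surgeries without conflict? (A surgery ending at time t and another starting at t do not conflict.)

5

The answer is the maximum number of intervals overlapping at any instant.
Events (time:±→running): 0:+→1 0:+→2 1:+→3 1:+→4 2:-→3 2:+→4 2:+→5 … peak 5.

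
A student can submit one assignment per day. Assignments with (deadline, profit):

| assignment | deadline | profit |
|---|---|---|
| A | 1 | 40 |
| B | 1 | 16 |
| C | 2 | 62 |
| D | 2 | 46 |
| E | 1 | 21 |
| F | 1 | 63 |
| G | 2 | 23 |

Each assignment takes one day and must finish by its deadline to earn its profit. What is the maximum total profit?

Sort by profit descending; place each in the latest free slot ≤ its deadline.
Profit order: F=63 C=62 D=46 A=40 G=23 E=21 B=16
Assign: F→slot 1, C→slot 2, D skipped, A skipped, G skipped, E skipped, B skipped.
Slots: [1:F] [2:C]
Profit = 63 + 62 = 125

125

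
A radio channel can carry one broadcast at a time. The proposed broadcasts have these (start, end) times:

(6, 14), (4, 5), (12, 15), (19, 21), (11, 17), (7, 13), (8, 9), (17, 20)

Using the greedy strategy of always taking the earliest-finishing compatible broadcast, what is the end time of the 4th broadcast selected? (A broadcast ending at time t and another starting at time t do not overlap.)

Greedy by earliest finish: after sorting by end time, pick each interval compatible with the last pick.
By end time: (4,5), (8,9), (7,13), (6,14), (12,15), (11,17), (17,20), (19,21).
Pick (4,5); next start ≥ 5 → (8,9); next start ≥ 9 → (12,15); next start ≥ 15 → (17,20).
Selected: (4,5) (8,9) (12,15) (17,20)

20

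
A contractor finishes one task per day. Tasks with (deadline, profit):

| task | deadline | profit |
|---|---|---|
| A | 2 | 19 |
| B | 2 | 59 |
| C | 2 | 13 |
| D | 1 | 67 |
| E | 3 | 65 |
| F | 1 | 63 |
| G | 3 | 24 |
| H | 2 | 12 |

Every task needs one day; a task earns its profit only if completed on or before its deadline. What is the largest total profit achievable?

191

By profit: D(d1,67), E(d3,65), F(d1,63), B(d2,59), G(d3,24), A(d2,19), C(d2,13), H(d2,12)
D→slot 1; E→slot 3; F skipped; B→slot 2; G skipped; A skipped; C skipped; H skipped.
Profit = 67 + 59 + 65 = 191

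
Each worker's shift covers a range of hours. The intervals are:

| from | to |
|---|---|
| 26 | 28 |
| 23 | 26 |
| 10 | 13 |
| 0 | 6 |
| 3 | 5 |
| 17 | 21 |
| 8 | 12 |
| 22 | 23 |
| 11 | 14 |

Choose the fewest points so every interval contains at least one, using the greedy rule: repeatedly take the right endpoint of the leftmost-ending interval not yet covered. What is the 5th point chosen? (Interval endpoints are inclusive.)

Sort by right endpoint; whenever an interval is uncovered, place a point at its right end.
By right end: [3,5]  [0,6]  [8,12]  [10,13]  [11,14]  [17,21]  [22,23]  [23,26]  [26,28]
[3,5] uncovered → point at 5; [8,12] uncovered → point at 12; [17,21] uncovered → point at 21; [22,23] uncovered → point at 23; [26,28] uncovered → point at 28.
Points: 5, 12, 21, 23, 28 (5 total).

28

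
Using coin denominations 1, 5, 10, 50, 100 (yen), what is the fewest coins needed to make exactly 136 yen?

6

Greedy: take as many of the largest coin as possible, then repeat with the remainder.
136 = 1×100 + 3×10 + 1×5 + 1×1
Total coins = 1 + 3 + 1 + 1 = 6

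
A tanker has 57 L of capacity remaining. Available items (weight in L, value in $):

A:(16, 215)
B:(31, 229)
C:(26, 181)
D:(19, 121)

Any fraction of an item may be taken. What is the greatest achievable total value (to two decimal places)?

513.62

Greedy by value/weight ratio, highest first.
Ratios (sorted): A 13.44, B 7.39, C 6.96, D 6.37
take A (16 @ 215); take B (31 @ 229); take 10/26 of C → 69.62. Capacity used 57/57.
Total value = 513.62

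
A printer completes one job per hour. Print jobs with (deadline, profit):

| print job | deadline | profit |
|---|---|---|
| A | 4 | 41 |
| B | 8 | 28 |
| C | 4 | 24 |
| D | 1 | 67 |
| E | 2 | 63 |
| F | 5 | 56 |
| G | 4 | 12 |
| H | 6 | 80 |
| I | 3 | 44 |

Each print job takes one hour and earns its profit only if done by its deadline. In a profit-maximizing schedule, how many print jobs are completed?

7

Sort by profit descending; place each in the latest free slot ≤ its deadline.
By profit: H(d6,80), D(d1,67), E(d2,63), F(d5,56), I(d3,44), A(d4,41), B(d8,28), C(d4,24), G(d4,12)
H→slot 6; D→slot 1; E→slot 2; F→slot 5; I→slot 3; A→slot 4; B→slot 8; C skipped; G skipped.
7 of 9 scheduled.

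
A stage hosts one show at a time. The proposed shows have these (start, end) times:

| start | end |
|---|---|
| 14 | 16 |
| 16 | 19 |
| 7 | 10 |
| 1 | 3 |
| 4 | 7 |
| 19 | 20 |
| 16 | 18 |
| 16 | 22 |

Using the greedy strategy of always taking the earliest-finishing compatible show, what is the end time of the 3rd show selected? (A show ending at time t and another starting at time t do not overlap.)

Greedy by earliest finish: after sorting by end time, pick each interval compatible with the last pick.
Sorted by end: (1,3)  (4,7)  (7,10)  (14,16)  (16,18)  (16,19)  (19,20)  (16,22)
take (1,3); take (4,7); take (7,10); take (14,16); take (16,18); take (19,20).
Selected: (1,3) (4,7) (7,10) (14,16) (16,18) (19,20)

10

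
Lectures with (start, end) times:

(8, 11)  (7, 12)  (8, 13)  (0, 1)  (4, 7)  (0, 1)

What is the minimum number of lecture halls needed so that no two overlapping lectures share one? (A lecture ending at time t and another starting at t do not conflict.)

The answer is the maximum number of intervals overlapping at any instant.
starts: [0, 0, 4, 7, 8, 8]
ends:   [1, 1, 7, 11, 12, 13]
s0→1 s0→2 e1→1 e1→0 s4→1 e7→0 s7→1 s8→2 s8→3  — peak 3.

3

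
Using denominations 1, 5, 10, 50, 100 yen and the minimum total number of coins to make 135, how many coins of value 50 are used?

0

Greedy: take as many of the largest coin as possible, then repeat with the remainder.
135 − 1×100→35 − 3×10→5 − 1×5→0
Count of 50: 0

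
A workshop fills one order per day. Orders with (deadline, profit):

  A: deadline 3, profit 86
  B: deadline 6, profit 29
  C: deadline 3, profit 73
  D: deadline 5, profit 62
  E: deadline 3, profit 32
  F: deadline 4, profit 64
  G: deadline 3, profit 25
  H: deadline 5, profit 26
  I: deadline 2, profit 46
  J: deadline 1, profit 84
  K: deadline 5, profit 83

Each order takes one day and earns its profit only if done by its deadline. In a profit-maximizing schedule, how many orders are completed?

6

Sort by profit descending; place each in the latest free slot ≤ its deadline.
Profit order: A=86 J=84 K=83 C=73 F=64 D=62 I=46 E=32 B=29 H=26 G=25
Assign: A→slot 3, J→slot 1, K→slot 5, C→slot 2, F→slot 4, D skipped, I skipped, E skipped, B→slot 6, H skipped, G skipped.
Slots: [1:J] [2:C] [3:A] [4:F] [5:K] [6:B]
6 of 11 scheduled.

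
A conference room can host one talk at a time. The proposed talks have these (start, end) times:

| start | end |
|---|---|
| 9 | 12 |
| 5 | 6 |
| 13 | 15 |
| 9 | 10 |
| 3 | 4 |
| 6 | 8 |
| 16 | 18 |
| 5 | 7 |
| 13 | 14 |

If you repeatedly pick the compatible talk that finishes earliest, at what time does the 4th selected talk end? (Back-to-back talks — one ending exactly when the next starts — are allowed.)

Sorted by end: (3,4)  (5,6)  (5,7)  (6,8)  (9,10)  (9,12)  (13,14)  (13,15)  (16,18)
take (3,4); take (5,6); skip (5,7); take (6,8); take (9,10); take (13,14); take (16,18).
Selected: (3,4) (5,6) (6,8) (9,10) (13,14) (16,18)

10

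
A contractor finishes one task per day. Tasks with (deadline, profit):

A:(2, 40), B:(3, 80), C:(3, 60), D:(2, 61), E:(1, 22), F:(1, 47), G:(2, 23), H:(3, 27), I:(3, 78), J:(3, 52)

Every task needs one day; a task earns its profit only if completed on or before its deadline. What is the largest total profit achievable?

219

Profit order: B=80 I=78 D=61 C=60 J=52 F=47 A=40 H=27 G=23 E=22
Assign: B→slot 3, I→slot 2, D→slot 1, C skipped, J skipped, F skipped, A skipped, H skipped, G skipped, E skipped.
Slots: [1:D] [2:I] [3:B]
Profit = 61 + 78 + 80 = 219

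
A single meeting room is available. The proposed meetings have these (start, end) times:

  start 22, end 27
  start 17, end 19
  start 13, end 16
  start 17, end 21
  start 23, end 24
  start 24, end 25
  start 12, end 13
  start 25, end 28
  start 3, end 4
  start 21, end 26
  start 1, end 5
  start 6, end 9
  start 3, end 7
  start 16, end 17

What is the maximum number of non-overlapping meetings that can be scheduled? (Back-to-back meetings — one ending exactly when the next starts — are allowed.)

By end time: (3,4), (1,5), (3,7), (6,9), (12,13), (13,16), (16,17), (17,19), (17,21), (23,24), (24,25), (21,26), (22,27), (25,28).
Pick (3,4); next start ≥ 4 → (6,9); next start ≥ 9 → (12,13); next start ≥ 13 → (13,16); next start ≥ 16 → (16,17); next start ≥ 17 → (17,19); next start ≥ 19 → (23,24); next start ≥ 24 → (24,25); next start ≥ 25 → (25,28).
Selected 9 meetings.

9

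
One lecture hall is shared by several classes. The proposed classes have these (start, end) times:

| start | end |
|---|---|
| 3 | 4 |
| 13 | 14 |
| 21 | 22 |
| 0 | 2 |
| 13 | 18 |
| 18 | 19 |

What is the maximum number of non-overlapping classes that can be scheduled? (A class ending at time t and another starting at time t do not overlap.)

5

Greedy by earliest finish: after sorting by end time, pick each interval compatible with the last pick.
Sorted by end: (0,2)  (3,4)  (13,14)  (13,18)  (18,19)  (21,22)
take (0,2); take (3,4); take (13,14); skip (13,18); take (18,19); take (21,22).
Selected 5 classes.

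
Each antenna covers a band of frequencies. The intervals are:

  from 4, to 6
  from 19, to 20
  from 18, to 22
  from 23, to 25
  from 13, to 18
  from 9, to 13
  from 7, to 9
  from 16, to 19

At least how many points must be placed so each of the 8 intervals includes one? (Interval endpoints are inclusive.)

Process intervals by earliest right end; each time one isn't hit yet, stab at its right endpoint.
By right end: [4,6]  [7,9]  [9,13]  [13,18]  [16,19]  [19,20]  [18,22]  [23,25]
[4,6] uncovered → point at 6; [7,9] uncovered → point at 9; [13,18] uncovered → point at 18; [19,20] uncovered → point at 20; [23,25] uncovered → point at 25.
Points: 6, 9, 18, 20, 25 (5 total).

5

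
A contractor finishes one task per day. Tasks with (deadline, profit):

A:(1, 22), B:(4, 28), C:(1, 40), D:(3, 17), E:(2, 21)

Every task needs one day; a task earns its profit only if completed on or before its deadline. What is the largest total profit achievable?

106

Sort by profit descending; place each in the latest free slot ≤ its deadline.
By profit: C(d1,40), B(d4,28), A(d1,22), E(d2,21), D(d3,17)
C→slot 1; B→slot 4; A skipped; E→slot 2; D→slot 3.
Profit = 40 + 21 + 17 + 28 = 106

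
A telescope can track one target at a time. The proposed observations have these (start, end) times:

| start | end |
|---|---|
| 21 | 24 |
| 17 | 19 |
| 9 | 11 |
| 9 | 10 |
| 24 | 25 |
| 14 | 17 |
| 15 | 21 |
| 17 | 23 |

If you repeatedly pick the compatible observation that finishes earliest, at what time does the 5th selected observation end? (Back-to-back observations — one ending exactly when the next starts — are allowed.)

25

Greedy by earliest finish: after sorting by end time, pick each interval compatible with the last pick.
Sorted by end: (9,10)  (9,11)  (14,17)  (17,19)  (15,21)  (17,23)  (21,24)  (24,25)
take (9,10); skip (9,11); take (14,17); take (17,19); take (21,24); take (24,25).
Selected: (9,10) (14,17) (17,19) (21,24) (24,25)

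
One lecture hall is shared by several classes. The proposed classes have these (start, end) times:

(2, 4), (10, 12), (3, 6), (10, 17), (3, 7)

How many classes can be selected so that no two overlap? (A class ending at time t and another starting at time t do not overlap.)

Order by finish time; keep every interval that doesn't clash with the previous kept one.
By end time: (2,4), (3,6), (3,7), (10,12), (10,17).
Pick (2,4); next start ≥ 4 → (10,12).
Selected 2 classes.

2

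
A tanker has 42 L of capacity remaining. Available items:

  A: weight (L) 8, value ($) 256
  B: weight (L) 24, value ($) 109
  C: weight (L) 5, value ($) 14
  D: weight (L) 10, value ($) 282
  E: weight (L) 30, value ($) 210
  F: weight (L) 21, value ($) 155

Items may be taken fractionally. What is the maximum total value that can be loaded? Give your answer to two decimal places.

Sort by value per unit weight and fill in that order.
Order: A (256/8=32.00) > D (282/10=28.20) > F (155/21=7.38) > E (210/30=7.00) > B (109/24=4.54) > C (14/5=2.80)
Fill: take A (8 @ 256) → take D (10 @ 282) → take F (21 @ 155) → take 3/30 of E → 21.00; 42/42 used.
Total value = 714.00

714.00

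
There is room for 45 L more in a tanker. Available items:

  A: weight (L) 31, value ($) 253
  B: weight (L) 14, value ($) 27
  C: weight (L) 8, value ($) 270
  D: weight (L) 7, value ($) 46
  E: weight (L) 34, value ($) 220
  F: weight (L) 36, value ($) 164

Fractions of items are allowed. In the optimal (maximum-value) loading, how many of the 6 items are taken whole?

Sort by value per unit weight and fill in that order.
Order: C (270/8=33.75) > A (253/31=8.16) > D (46/7=6.57) > E (220/34=6.47) > F (164/36=4.56) > B (27/14=1.93)
Fill: take C (8 @ 270) → take A (31 @ 253) → take 6/7 of D → 39.43; 45/45 used.
2 item(s) taken whole; one partial (take 6/7 of D).

2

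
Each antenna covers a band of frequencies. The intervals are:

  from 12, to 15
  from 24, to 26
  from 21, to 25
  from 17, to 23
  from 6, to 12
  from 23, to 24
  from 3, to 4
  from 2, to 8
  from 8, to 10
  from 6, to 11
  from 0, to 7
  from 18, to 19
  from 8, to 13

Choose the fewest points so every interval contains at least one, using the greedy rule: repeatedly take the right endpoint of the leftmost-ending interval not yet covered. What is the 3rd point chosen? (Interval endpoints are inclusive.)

By right end: [3,4]  [0,7]  [2,8]  [8,10]  [6,11]  [6,12]  [8,13]  [12,15]  [18,19]  [17,23]  [23,24]  [21,25]  [24,26]
[3,4] uncovered → point at 4; [8,10] uncovered → point at 10; [12,15] uncovered → point at 15; [18,19] uncovered → point at 19; [23,24] uncovered → point at 24.
Points: 4, 10, 15, 19, 24 (5 total).

15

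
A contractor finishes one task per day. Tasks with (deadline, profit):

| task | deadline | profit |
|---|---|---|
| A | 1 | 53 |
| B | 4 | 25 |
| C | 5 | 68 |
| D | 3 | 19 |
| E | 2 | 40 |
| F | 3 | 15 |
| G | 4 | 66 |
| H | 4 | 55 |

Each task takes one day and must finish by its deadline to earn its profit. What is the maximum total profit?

282

Take jobs in profit order; each goes to the latest open slot no later than its deadline.
Profit order: C=68 G=66 H=55 A=53 E=40 B=25 D=19 F=15
Assign: C→slot 5, G→slot 4, H→slot 3, A→slot 1, E→slot 2, B skipped, D skipped, F skipped.
Slots: [1:A] [2:E] [3:H] [4:G] [5:C]
Profit = 53 + 40 + 55 + 66 + 68 = 282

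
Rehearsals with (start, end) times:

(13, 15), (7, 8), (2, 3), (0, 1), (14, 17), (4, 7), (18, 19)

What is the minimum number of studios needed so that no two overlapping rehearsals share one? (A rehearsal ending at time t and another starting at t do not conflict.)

Count concurrent intervals with a sweep; the peak is the room count.
starts: [0, 2, 4, 7, 13, 14, 18]
ends:   [1, 3, 7, 8, 15, 17, 19]
s0→1 e1→0 s2→1 e3→0 s4→1 e7→0 s7→1 e8→0 s13→1 s14→2  — peak 2.

2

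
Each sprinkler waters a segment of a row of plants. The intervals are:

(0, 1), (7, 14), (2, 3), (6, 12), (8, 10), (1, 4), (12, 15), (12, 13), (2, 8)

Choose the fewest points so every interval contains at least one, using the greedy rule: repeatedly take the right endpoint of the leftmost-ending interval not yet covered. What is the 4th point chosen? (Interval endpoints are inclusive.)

Sort by right endpoint; whenever an interval is uncovered, place a point at its right end.
Sorted: [0,1] [2,3] [1,4] [2,8] [8,10] [6,12] [12,13] [7,14] [12,15]
{[0,1]} hit by 1; {[2,3],[1,4],[2,8]} hit by 3; {[8,10],[6,12]} hit by 10; {[12,13],[7,14],[12,15]} hit by 13.
Points: 1, 3, 10, 13 (4 total).

13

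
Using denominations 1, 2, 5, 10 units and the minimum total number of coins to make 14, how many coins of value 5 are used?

0

Use the largest denomination that fits, subtract, and repeat.
14 − 1×10→4 − 2×2→0
Count of 5: 0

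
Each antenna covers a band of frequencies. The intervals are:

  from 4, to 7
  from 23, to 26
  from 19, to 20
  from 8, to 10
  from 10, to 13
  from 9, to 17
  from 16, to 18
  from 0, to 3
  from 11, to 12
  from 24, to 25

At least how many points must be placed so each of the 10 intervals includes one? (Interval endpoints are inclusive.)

By right end: [0,3]  [4,7]  [8,10]  [11,12]  [10,13]  [9,17]  [16,18]  [19,20]  [24,25]  [23,26]
[0,3] uncovered → point at 3; [4,7] uncovered → point at 7; [8,10] uncovered → point at 10; [11,12] uncovered → point at 12; [16,18] uncovered → point at 18; [19,20] uncovered → point at 20; [24,25] uncovered → point at 25.
Points: 3, 7, 10, 12, 18, 20, 25 (7 total).

7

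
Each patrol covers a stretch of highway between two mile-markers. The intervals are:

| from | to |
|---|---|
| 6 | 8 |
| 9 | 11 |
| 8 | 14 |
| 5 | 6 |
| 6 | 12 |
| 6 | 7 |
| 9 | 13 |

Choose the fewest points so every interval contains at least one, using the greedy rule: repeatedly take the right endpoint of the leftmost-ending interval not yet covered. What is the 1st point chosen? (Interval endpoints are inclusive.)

Sorted: [5,6] [6,7] [6,8] [9,11] [6,12] [9,13] [8,14]
{[5,6],[6,7],[6,8]} hit by 6; {[9,11],[6,12],[9,13],[8,14]} hit by 11.
Points: 6, 11 (2 total).

6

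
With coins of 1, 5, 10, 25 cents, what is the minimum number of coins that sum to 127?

7

127 − 5×25→2 − 2×1→0
Total coins = 5 + 2 = 7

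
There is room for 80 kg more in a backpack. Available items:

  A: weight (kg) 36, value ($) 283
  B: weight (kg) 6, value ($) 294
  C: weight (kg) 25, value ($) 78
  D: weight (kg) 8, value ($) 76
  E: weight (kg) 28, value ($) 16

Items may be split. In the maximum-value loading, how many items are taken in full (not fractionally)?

4

Sort by value per unit weight and fill in that order.
Ratios (sorted): B 49.00, D 9.50, A 7.86, C 3.12, E 0.57
take B (6 @ 294); take D (8 @ 76); take A (36 @ 283); take C (25 @ 78); take 5/28 of E → 2.86. Capacity used 80/80.
4 item(s) taken whole; one partial (take 5/28 of E).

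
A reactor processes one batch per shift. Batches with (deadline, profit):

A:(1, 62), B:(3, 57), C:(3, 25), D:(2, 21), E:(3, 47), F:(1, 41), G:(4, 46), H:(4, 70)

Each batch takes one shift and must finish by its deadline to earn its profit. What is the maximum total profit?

Profit order: H=70 A=62 B=57 E=47 G=46 F=41 C=25 D=21
Assign: H→slot 4, A→slot 1, B→slot 3, E→slot 2, G skipped, F skipped, C skipped, D skipped.
Slots: [1:A] [2:E] [3:B] [4:H]
Profit = 62 + 47 + 57 + 70 = 236

236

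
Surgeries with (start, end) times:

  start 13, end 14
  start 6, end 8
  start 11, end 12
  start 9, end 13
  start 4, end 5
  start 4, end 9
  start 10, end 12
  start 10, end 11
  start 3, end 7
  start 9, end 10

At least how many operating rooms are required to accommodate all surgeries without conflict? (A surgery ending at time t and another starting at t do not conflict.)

3

Count concurrent intervals with a sweep; the peak is the room count.
starts: [3, 4, 4, 6, 9, 9, 10, 10, 11, 13]
ends:   [5, 7, 8, 9, 10, 11, 12, 12, 13, 14]
s3→1 s4→2 s4→3  — peak 3.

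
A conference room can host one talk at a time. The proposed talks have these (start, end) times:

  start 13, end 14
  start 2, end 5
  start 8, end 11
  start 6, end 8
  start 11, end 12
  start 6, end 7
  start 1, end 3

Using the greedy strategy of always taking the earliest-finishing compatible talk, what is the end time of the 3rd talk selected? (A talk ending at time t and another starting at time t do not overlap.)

11

Sort by end time and greedily take each interval whose start is ≥ the last chosen end.
By end time: (1,3), (2,5), (6,7), (6,8), (8,11), (11,12), (13,14).
Pick (1,3); next start ≥ 3 → (6,7); next start ≥ 7 → (8,11); next start ≥ 11 → (11,12); next start ≥ 12 → (13,14).
Selected: (1,3) (6,7) (8,11) (11,12) (13,14)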